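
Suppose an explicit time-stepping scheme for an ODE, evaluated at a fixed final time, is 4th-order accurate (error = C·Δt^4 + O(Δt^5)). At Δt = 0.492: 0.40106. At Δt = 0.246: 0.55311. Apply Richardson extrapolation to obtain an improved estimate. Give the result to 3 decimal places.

0.563

Extrapolated value = (16·A(Δt/2) − A(Δt)) / (16 − 1)
= (16·0.55311 − 0.40106) / 15
= 8.44870 / 15 = 0.56325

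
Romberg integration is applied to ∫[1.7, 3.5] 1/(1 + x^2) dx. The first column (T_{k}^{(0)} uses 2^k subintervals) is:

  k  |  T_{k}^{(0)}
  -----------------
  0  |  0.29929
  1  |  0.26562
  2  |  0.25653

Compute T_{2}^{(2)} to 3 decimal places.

Richardson extrapolation on the trapezoidal column (denominator 4−1=3):
T_{1}^{(1)} = 0.26562 + (0.26562 − 0.29929)/3 = 0.25440
T_{2}^{(1)} = 0.25653 + (0.25653 − 0.26562)/3 = 0.25350
T_{2}^{(2)} = (16·0.25350 − 0.25440) / 15 = 0.25344
(Column j=1 coincides with Simpson's rule on the same nodes.)

0.253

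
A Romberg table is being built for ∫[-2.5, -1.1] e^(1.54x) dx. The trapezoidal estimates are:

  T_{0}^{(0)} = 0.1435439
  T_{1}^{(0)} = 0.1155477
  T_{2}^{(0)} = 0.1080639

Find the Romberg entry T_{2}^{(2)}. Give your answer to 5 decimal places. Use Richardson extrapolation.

0.10553

T_{1}^{(1)} = 0.1155477 + (0.1155477 − 0.1435439)/3 = 0.1062156
T_{2}^{(1)} = 0.1080639 + (0.1080639 − 0.1155477)/3 = 0.1055693
T_{2}^{(2)} = 0.1055693 + (0.1055693 − 0.1062156)/15 = 0.1055262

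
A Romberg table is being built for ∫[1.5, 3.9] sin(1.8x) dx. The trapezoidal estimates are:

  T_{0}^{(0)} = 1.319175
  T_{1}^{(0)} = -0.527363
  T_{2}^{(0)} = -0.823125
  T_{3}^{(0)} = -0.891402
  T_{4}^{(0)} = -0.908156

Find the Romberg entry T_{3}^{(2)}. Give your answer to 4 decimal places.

Richardson extrapolation on the trapezoidal column (denominator 4−1=3):
T_{2}^{(1)} = -0.823125 + (-0.823125 − (-0.527363))/3 = -0.921712
T_{3}^{(1)} = -0.891402 + (-0.891402 − (-0.823125))/3 = -0.914161
T_{3}^{(2)} = (16·(-0.914161) − (-0.921712)) / 15 = -0.913658

-0.9137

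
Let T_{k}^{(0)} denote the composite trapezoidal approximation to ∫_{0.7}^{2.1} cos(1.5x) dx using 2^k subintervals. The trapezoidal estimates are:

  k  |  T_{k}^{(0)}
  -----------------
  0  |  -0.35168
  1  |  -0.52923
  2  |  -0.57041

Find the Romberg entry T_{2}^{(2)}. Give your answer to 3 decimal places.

-0.584

T_{1}^{(1)} = (4·(-0.52923) − (-0.35168)) / 3 = -0.58841
T_{2}^{(1)} = (4·(-0.57041) − (-0.52923)) / 3 = -0.58414
T_{2}^{(2)} = -0.58414 + (-0.58414 − (-0.58841))/15 = -0.58386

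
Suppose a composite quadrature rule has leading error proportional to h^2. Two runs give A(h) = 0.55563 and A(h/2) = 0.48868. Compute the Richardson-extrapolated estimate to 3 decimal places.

0.466

The leading error scales as h^2; refining by a factor of 2 reduces it by 2^2 = 4.
Extrapolated value = (4·A(h/2) − A(h)) / (4 − 1)
= (4·0.48868 − 0.55563) / 3
= 1.39909 / 3 = 0.46636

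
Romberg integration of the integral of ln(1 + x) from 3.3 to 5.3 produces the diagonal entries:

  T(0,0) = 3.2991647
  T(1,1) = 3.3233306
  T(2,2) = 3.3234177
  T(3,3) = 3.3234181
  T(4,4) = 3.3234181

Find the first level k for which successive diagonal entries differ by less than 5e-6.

k = 3

|T(1,1) − T(0,0)| = 0.0241659 ≥ 5e-6
|T(2,2) − T(1,1)| = 0.0000871 ≥ 5e-6
|T(3,3) − T(2,2)| = 0.0000004 < 5e-6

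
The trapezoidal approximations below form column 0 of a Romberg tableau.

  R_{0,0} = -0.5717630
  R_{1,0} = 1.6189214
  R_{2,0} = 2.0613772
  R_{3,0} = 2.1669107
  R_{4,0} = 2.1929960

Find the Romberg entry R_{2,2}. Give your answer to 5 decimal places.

Richardson extrapolation on the trapezoidal column (denominator 4−1=3):
R_{1,1} = 1.6189214 + (1.6189214 − (-0.5717630))/3 = 2.3491495
R_{2,1} = 2.0613772 + (2.0613772 − 1.6189214)/3 = 2.2088625
R_{2,2} = 2.2088625 + (2.2088625 − 2.3491495)/15 = 2.1995100

2.19951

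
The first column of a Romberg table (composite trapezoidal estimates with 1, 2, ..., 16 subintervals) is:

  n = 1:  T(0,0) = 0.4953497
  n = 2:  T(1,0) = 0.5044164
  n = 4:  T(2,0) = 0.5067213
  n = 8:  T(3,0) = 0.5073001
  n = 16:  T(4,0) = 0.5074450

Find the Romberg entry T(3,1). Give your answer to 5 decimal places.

0.50749

T(3,1) = 0.5073001 + (0.5073001 − 0.5067213)/3 = 0.5074930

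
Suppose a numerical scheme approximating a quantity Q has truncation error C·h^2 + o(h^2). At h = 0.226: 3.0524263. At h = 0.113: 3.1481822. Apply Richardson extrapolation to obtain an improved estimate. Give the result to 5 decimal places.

Extrapolated value = (4·A(h/2) − A(h)) / (4 − 1)
= (4·3.1481822 − 3.0524263) / 3
= 9.5403025 / 3 = 3.1801008

3.18010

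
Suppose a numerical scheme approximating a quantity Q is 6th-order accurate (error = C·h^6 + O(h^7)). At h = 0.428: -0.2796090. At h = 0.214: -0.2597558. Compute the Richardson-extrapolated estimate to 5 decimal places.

-0.25944

The leading error scales as h^6; refining by a factor of 2 reduces it by 2^6 = 64.
Extrapolated value = (64·A(h/2) − A(h)) / (64 − 1)
= (64·(-0.2597558) − (-0.2796090)) / 63
= -16.3447622 / 63 = -0.2594407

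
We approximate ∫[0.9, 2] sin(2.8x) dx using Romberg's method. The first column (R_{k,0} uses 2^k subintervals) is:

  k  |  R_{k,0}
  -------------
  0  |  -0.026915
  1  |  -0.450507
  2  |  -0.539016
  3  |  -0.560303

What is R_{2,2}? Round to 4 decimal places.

-0.5670

Richardson extrapolation on the trapezoidal column (denominator 4−1=3):
R_{1,1} = -0.450507 + (-0.450507 − (-0.026915))/3 = -0.591704
R_{2,1} = -0.539016 + (-0.539016 − (-0.450507))/3 = -0.568519
R_{2,2} = -0.568519 + (-0.568519 − (-0.591704))/15 = -0.566973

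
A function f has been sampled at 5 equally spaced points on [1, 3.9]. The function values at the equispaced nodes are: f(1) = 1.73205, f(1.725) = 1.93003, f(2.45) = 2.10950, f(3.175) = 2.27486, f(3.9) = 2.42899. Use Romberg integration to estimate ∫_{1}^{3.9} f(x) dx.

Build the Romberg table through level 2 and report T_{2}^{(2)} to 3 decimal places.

6.090

T_{0}^{(0)} (trapezoid, 1 panel, h=2.9000): 6.03351
T_{1}^{(0)} (trapezoid, 2 panels, h=1.4500): 6.07553
T_{2}^{(0)} (trapezoid, 4 panels, h=0.7250): 6.08631
T_{1}^{(1)} = 6.07553 + (6.07553 − 6.03351)/3 = 6.08954
T_{2}^{(1)} = 6.08631 + (6.08631 − 6.07553)/3 = 6.08990
T_{2}^{(2)} = 6.08990 + (6.08990 − 6.08954)/15 = 6.08992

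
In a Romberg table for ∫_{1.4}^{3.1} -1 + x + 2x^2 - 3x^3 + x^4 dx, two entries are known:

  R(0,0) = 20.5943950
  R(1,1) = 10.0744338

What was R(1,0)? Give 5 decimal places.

From R(1,1) = (4·R(1,0) − R(0,0))/3, solve for R(1,0):
4·R(1,0) = 3·10.0744338 + 20.5943950 = 50.8176964
R(1,0) = 12.7044241

12.70442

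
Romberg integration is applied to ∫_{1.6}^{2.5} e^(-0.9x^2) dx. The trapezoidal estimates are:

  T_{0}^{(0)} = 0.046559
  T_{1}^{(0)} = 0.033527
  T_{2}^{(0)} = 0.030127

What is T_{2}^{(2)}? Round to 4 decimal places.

0.0290

Richardson extrapolation on the trapezoidal column (denominator 4−1=3):
T_{1}^{(1)} = (4·0.033527 − 0.046559) / 3 = 0.029183
T_{2}^{(1)} = 0.030127 + (0.030127 − 0.033527)/3 = 0.028994
T_{2}^{(2)} = 0.028994 + (0.028994 − 0.029183)/15 = 0.028981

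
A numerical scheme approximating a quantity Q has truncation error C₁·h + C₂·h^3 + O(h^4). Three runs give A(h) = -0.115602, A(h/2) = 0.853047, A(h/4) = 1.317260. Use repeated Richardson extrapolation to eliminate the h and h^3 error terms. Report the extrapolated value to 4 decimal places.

First eliminate the h term (factor 2^1 = 2):
  B₁ = (2·0.853047 − (-0.115602))/1 = 1.821696
  B₂ = (2·1.317260 − 0.853047)/1 = 1.781473
Then eliminate the h^3 term (factor 2^3 = 8):
  (8·1.781473 − 1.821696)/7 = 1.775727

1.7757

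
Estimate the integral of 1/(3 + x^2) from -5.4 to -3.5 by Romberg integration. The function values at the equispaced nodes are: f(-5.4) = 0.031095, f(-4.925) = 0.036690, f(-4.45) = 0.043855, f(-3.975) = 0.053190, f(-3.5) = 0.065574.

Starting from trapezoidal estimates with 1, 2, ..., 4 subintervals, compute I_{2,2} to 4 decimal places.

0.0861

I_{0,0} (trapezoid, 1 panel, h=1.9000): 0.091836
I_{1,0} (trapezoid, 2 panels, h=0.9500): 0.087580
I_{2,0} (trapezoid, 4 panels, h=0.4750): 0.086483
I_{1,1} = 0.087580 + (0.087580 − 0.091836)/3 = 0.086161
I_{2,1} = 0.086483 + (0.086483 − 0.087580)/3 = 0.086117
I_{2,2} = 0.086117 + (0.086117 − 0.086161)/15 = 0.086114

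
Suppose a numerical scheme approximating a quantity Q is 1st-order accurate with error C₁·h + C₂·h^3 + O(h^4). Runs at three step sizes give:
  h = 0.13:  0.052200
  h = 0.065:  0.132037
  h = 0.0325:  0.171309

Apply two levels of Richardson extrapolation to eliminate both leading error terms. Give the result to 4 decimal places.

First eliminate the h term (factor 2^1 = 2):
  B₁ = (2·0.132037 − 0.052200)/1 = 0.211874
  B₂ = (2·0.171309 − 0.132037)/1 = 0.210581
Then eliminate the h^3 term (factor 2^3 = 8):
  (8·0.210581 − 0.211874)/7 = 0.210396

0.2104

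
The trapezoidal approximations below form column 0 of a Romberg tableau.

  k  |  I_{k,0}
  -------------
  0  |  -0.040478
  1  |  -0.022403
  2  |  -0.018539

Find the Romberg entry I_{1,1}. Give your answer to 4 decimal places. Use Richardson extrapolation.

-0.0164

Richardson extrapolation on the trapezoidal column (denominator 4−1=3):
I_{1,1} = (4·(-0.022403) − (-0.040478)) / 3 = -0.016378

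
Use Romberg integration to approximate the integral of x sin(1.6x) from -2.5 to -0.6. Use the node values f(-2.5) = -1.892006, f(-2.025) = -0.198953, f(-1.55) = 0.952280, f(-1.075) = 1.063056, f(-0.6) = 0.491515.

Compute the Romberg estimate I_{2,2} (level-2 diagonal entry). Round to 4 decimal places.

I_{0,0} (trapezoid, 1 panel, h=1.9000): -1.330466
I_{1,0} (trapezoid, 2 panels, h=0.9500): 0.239433
I_{2,0} (trapezoid, 4 panels, h=0.4750): 0.530165
I_{1,1} = 0.239433 + (0.239433 − (-1.330466))/3 = 0.762733
I_{2,1} = 0.530165 + (0.530165 − 0.239433)/3 = 0.627076
I_{2,2} = 0.627076 + (0.627076 − 0.762733)/15 = 0.618032

0.6180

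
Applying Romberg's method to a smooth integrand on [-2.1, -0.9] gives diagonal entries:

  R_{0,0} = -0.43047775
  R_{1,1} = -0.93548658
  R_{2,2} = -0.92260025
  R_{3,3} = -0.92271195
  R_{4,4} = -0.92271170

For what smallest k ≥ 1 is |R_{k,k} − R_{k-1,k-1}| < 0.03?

k = 2

|R_{1,1} − R_{0,0}| = 0.50500883 ≥ 0.03
|R_{2,2} − R_{1,1}| = 0.01288633 < 0.03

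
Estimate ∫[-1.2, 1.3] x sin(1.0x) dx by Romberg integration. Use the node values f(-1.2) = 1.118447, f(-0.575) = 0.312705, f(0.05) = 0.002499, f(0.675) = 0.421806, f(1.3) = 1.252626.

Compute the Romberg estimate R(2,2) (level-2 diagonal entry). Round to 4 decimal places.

1.1148

R(0,0) (trapezoid, 1 panel, h=2.5000): 2.963841
R(1,0) (trapezoid, 2 panels, h=1.2500): 1.485044
R(2,0) (trapezoid, 4 panels, h=0.6250): 1.201592
R(1,1) = 1.485044 + (1.485044 − 2.963841)/3 = 0.992112
R(2,1) = 1.201592 + (1.201592 − 1.485044)/3 = 1.107108
R(2,2) = 1.107108 + (1.107108 − 0.992112)/15 = 1.114774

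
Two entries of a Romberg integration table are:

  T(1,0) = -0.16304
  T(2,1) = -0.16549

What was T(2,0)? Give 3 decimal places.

From T(2,1) = (4·T(2,0) − T(1,0))/3, solve for T(2,0):
4·T(2,0) = 3·(-0.16549) + (-0.16304) = -0.65951
T(2,0) = -0.16488

-0.165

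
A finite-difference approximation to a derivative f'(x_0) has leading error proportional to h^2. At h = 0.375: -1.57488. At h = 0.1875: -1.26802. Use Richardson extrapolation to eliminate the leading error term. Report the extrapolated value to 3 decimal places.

The leading error scales as h^2; refining by a factor of 2 reduces it by 2^2 = 4.
Extrapolated value = (4·A(h/2) − A(h)) / (4 − 1)
= (4·(-1.26802) − (-1.57488)) / 3
= -3.49720 / 3 = -1.16573

-1.166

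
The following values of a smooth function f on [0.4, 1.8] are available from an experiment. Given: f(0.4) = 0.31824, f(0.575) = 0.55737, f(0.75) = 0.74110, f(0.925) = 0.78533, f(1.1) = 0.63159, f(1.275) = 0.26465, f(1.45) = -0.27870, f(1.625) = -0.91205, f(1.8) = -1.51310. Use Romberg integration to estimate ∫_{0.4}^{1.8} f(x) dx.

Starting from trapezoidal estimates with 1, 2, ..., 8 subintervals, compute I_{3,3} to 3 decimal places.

0.220

I_{0,0} (trapezoid, 1 panel, h=1.4000): -0.83640
I_{1,0} (trapezoid, 2 panels, h=0.7000): 0.02391
I_{2,0} (trapezoid, 4 panels, h=0.3500): 0.17380
I_{3,0} (trapezoid, 8 panels, h=0.1750): 0.20858
I_{1,1} = 0.02391 + (0.02391 − (-0.83640))/3 = 0.31068
I_{2,1} = 0.17380 + (0.17380 − 0.02391)/3 = 0.22376
I_{3,1} = 0.20858 + (0.20858 − 0.17380)/3 = 0.22017
I_{2,2} = 0.22376 + (0.22376 − 0.31068)/15 = 0.21797
I_{3,2} = 0.22017 + (0.22017 − 0.22376)/15 = 0.21993
I_{3,3} = 0.21993 + (0.21993 − 0.21797)/63 = 0.21996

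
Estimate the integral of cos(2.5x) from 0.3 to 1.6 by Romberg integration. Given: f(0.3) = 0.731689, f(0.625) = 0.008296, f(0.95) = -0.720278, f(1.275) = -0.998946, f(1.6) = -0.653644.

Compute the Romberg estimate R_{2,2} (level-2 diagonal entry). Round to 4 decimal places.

-0.5749

R_{0,0} (trapezoid, 1 panel, h=1.3000): 0.050729
R_{1,0} (trapezoid, 2 panels, h=0.6500): -0.442816
R_{2,0} (trapezoid, 4 panels, h=0.3250): -0.543369
R_{1,1} = -0.442816 + (-0.442816 − 0.050729)/3 = -0.607331
R_{2,1} = -0.543369 + (-0.543369 − (-0.442816))/3 = -0.576887
R_{2,2} = -0.576887 + (-0.576887 − (-0.607331))/15 = -0.574857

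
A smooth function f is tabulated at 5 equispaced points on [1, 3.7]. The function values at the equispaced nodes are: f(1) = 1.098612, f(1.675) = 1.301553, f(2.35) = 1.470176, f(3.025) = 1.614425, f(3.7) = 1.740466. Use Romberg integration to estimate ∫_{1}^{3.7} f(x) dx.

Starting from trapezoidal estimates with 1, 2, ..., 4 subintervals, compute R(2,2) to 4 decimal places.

R(0,0) (trapezoid, 1 panel, h=2.7000): 3.832755
R(1,0) (trapezoid, 2 panels, h=1.3500): 3.901115
R(2,0) (trapezoid, 4 panels, h=0.6750): 3.918843
R(1,1) = 3.901115 + (3.901115 − 3.832755)/3 = 3.923902
R(2,1) = 3.918843 + (3.918843 − 3.901115)/3 = 3.924752
R(2,2) = 3.924752 + (3.924752 − 3.923902)/15 = 3.924809

3.9248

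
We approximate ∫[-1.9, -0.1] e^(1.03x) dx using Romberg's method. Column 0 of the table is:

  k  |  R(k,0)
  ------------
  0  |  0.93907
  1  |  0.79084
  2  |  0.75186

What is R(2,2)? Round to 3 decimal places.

Richardson extrapolation on the trapezoidal column (denominator 4−1=3):
R(1,1) = (4·0.79084 − 0.93907) / 3 = 0.74143
R(2,1) = 0.75186 + (0.75186 − 0.79084)/3 = 0.73887
R(2,2) = 0.73887 + (0.73887 − 0.74143)/15 = 0.73870
(Column j=1 coincides with Simpson's rule on the same nodes.)

0.739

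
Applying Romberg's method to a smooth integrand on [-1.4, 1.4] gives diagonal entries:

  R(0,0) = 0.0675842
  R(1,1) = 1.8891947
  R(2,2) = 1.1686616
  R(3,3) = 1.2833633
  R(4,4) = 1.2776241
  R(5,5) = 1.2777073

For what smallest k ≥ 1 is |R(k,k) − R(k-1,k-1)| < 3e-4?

|R(1,1) − R(0,0)| = 1.8216105 ≥ 3e-4
|R(2,2) − R(1,1)| = 0.7205331 ≥ 3e-4
|R(3,3) − R(2,2)| = 0.1147017 ≥ 3e-4
|R(4,4) − R(3,3)| = 0.0057392 ≥ 3e-4
|R(5,5) − R(4,4)| = 0.0000832 < 3e-4

k = 5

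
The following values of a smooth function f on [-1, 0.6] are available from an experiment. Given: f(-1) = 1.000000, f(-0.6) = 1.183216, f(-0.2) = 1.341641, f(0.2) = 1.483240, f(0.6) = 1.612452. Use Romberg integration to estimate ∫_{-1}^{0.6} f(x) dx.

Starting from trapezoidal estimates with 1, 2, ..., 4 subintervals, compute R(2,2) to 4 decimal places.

2.1282

R(0,0) (trapezoid, 1 panel, h=1.6000): 2.089962
R(1,0) (trapezoid, 2 panels, h=0.8000): 2.118294
R(2,0) (trapezoid, 4 panels, h=0.4000): 2.125729
R(1,1) = 2.118294 + (2.118294 − 2.089962)/3 = 2.127738
R(2,1) = 2.125729 + (2.125729 − 2.118294)/3 = 2.128207
R(2,2) = 2.128207 + (2.128207 − 2.127738)/15 = 2.128238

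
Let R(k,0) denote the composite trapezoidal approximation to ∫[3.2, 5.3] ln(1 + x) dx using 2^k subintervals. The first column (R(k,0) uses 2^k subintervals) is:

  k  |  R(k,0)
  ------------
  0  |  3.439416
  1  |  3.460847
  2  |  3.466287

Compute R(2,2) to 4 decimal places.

R(1,1) = (4·3.460847 − 3.439416) / 3 = 3.467991
R(2,1) = 3.466287 + (3.466287 − 3.460847)/3 = 3.468100
R(2,2) = (16·3.468100 − 3.467991) / 15 = 3.468107

3.4681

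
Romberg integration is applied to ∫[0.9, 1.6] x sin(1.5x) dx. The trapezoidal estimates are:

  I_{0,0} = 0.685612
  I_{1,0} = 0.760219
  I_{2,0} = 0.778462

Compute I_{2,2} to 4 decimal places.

0.7845

I_{1,1} = (4·0.760219 − 0.685612) / 3 = 0.785088
I_{2,1} = 0.778462 + (0.778462 − 0.760219)/3 = 0.784543
I_{2,2} = 0.784543 + (0.784543 − 0.785088)/15 = 0.784507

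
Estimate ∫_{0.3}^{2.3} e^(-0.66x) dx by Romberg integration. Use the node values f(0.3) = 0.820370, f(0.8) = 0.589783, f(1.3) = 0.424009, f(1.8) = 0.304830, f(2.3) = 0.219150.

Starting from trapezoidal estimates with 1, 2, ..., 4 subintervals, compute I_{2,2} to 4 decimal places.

0.9109

I_{0,0} (trapezoid, 1 panel, h=2.0000): 1.039520
I_{1,0} (trapezoid, 2 panels, h=1.0000): 0.943769
I_{2,0} (trapezoid, 4 panels, h=0.5000): 0.919191
I_{1,1} = 0.943769 + (0.943769 − 1.039520)/3 = 0.911852
I_{2,1} = 0.919191 + (0.919191 − 0.943769)/3 = 0.910998
I_{2,2} = 0.910998 + (0.910998 − 0.911852)/15 = 0.910941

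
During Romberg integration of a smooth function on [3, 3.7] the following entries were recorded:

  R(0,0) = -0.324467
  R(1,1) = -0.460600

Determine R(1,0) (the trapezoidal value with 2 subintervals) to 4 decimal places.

-0.4266

From R(1,1) = (4·R(1,0) − R(0,0))/3, solve for R(1,0):
4·R(1,0) = 3·(-0.460600) + (-0.324467) = -1.706267
R(1,0) = -0.426567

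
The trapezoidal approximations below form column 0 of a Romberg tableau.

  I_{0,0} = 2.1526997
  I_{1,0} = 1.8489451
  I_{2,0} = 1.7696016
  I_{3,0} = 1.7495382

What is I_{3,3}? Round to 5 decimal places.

Richardson extrapolation on the trapezoidal column (denominator 4−1=3):
I_{1,1} = (4·1.8489451 − 2.1526997) / 3 = 1.7476936
I_{2,1} = (4·1.7696016 − 1.8489451) / 3 = 1.7431538
I_{3,1} = (4·1.7495382 − 1.7696016) / 3 = 1.7428504
I_{2,2} = 1.7431538 + (1.7431538 − 1.7476936)/15 = 1.7428511
I_{3,2} = 1.7428504 + (1.7428504 − 1.7431538)/15 = 1.7428302
I_{3,3} = (64·1.7428302 − 1.7428511) / 63 = 1.7428299

1.74283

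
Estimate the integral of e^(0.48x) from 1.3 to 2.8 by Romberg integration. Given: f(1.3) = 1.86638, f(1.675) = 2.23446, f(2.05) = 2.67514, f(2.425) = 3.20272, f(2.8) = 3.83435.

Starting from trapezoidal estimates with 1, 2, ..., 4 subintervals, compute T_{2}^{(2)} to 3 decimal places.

4.100

T_{0}^{(0)} (trapezoid, 1 panel, h=1.5000): 4.27555
T_{1}^{(0)} (trapezoid, 2 panels, h=0.7500): 4.14413
T_{2}^{(0)} (trapezoid, 4 panels, h=0.3750): 4.11101
T_{1}^{(1)} = 4.14413 + (4.14413 − 4.27555)/3 = 4.10032
T_{2}^{(1)} = 4.11101 + (4.11101 − 4.14413)/3 = 4.09997
T_{2}^{(2)} = 4.09997 + (4.09997 − 4.10032)/15 = 4.09995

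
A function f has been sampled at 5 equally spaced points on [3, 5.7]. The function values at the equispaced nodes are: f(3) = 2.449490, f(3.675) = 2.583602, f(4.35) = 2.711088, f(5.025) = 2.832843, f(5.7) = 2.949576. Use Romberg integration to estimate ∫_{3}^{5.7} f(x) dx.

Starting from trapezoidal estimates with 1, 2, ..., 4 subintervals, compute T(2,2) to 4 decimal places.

7.3096

T(0,0) (trapezoid, 1 panel, h=2.7000): 7.288739
T(1,0) (trapezoid, 2 panels, h=1.3500): 7.304338
T(2,0) (trapezoid, 4 panels, h=0.6750): 7.308270
T(1,1) = 7.304338 + (7.304338 − 7.288739)/3 = 7.309538
T(2,1) = 7.308270 + (7.308270 − 7.304338)/3 = 7.309581
T(2,2) = 7.309581 + (7.309581 − 7.309538)/15 = 7.309584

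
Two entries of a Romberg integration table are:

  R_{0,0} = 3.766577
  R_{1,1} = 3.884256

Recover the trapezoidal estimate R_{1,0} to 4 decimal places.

3.8548

From R_{1,1} = (4·R_{1,0} − R_{0,0})/3, solve for R_{1,0}:
4·R_{1,0} = 3·3.884256 + 3.766577 = 15.419345
R_{1,0} = 3.854836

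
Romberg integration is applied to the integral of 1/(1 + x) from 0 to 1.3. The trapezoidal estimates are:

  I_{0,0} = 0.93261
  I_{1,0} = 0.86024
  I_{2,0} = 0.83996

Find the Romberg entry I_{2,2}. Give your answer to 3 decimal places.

Richardson extrapolation on the trapezoidal column (denominator 4−1=3):
I_{1,1} = (4·0.86024 − 0.93261) / 3 = 0.83612
I_{2,1} = (4·0.83996 − 0.86024) / 3 = 0.83320
I_{2,2} = 0.83320 + (0.83320 − 0.83612)/15 = 0.83301

0.833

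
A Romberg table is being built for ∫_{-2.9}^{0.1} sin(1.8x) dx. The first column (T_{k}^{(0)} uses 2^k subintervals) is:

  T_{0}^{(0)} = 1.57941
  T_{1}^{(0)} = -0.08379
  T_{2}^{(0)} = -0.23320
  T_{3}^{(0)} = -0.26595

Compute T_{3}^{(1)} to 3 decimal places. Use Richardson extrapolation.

T_{3}^{(1)} = (4·(-0.26595) − (-0.23320)) / 3 = -0.27687

-0.277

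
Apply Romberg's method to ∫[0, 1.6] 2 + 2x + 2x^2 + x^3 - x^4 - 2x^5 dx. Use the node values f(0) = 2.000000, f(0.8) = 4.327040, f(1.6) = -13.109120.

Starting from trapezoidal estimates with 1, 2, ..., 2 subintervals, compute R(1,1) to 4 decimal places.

R(0,0) (trapezoid, 1 panel, h=1.6000): -8.887296
R(1,0) (trapezoid, 2 panels, h=0.8000): -0.982016
R(1,1) = -0.982016 + (-0.982016 − (-8.887296))/3 = 1.653077

1.6531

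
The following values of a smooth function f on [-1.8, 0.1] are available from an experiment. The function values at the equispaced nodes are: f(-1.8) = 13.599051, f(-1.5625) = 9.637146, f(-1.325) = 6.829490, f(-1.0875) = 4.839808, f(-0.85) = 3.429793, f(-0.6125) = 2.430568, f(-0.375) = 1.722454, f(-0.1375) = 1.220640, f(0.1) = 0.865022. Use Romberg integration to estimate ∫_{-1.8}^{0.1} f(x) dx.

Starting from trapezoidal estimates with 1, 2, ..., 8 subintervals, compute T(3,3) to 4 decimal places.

8.7821

T(0,0) (trapezoid, 1 panel, h=1.9000): 13.740869
T(1,0) (trapezoid, 2 panels, h=0.9500): 10.128738
T(2,0) (trapezoid, 4 panels, h=0.4750): 9.126542
T(3,0) (trapezoid, 8 panels, h=0.2375): 8.868710
T(1,1) = 10.128738 + (10.128738 − 13.740869)/3 = 8.924694
T(2,1) = 9.126542 + (9.126542 − 10.128738)/3 = 8.792477
T(3,1) = 8.868710 + (8.868710 − 9.126542)/3 = 8.782766
T(2,2) = 8.792477 + (8.792477 − 8.924694)/15 = 8.783663
T(3,2) = 8.782766 + (8.782766 − 8.792477)/15 = 8.782119
T(3,3) = 8.782119 + (8.782119 − 8.783663)/63 = 8.782094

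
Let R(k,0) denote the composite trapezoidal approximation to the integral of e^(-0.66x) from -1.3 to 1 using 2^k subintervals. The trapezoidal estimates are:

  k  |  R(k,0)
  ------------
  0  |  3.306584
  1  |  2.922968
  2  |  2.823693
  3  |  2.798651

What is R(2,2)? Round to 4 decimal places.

Richardson extrapolation on the trapezoidal column (denominator 4−1=3):
R(1,1) = 2.922968 + (2.922968 − 3.306584)/3 = 2.795096
R(2,1) = (4·2.823693 − 2.922968) / 3 = 2.790601
R(2,2) = 2.790601 + (2.790601 − 2.795096)/15 = 2.790301

2.7903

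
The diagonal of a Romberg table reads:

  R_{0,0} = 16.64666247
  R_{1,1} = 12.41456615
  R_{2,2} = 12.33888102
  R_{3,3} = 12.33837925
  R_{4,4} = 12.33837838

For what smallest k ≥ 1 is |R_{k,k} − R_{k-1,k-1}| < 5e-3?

k = 3

|R_{1,1} − R_{0,0}| = 4.23209632 ≥ 5e-3
|R_{2,2} − R_{1,1}| = 0.07568513 ≥ 5e-3
|R_{3,3} − R_{2,2}| = 0.00050177 < 5e-3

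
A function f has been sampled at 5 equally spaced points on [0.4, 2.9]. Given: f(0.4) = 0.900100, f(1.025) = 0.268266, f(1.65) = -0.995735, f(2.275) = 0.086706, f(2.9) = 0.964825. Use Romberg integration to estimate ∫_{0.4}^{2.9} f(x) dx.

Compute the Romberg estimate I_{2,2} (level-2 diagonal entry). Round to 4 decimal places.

0.3462

I_{0,0} (trapezoid, 1 panel, h=2.5000): 2.331156
I_{1,0} (trapezoid, 2 panels, h=1.2500): -0.079091
I_{2,0} (trapezoid, 4 panels, h=0.6250): 0.182312
I_{1,1} = -0.079091 + (-0.079091 − 2.331156)/3 = -0.882507
I_{2,1} = 0.182312 + (0.182312 − (-0.079091))/3 = 0.269446
I_{2,2} = 0.269446 + (0.269446 − (-0.882507))/15 = 0.346243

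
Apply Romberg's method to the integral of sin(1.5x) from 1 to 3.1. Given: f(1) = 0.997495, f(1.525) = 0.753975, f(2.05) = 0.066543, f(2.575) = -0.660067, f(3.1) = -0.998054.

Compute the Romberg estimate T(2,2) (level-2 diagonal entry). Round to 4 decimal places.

0.0887

T(0,0) (trapezoid, 1 panel, h=2.1000): -0.000587
T(1,0) (trapezoid, 2 panels, h=1.0500): 0.069577
T(2,0) (trapezoid, 4 panels, h=0.5250): 0.084090
T(1,1) = 0.069577 + (0.069577 − (-0.000587))/3 = 0.092965
T(2,1) = 0.084090 + (0.084090 − 0.069577)/3 = 0.088928
T(2,2) = 0.088928 + (0.088928 − 0.092965)/15 = 0.088659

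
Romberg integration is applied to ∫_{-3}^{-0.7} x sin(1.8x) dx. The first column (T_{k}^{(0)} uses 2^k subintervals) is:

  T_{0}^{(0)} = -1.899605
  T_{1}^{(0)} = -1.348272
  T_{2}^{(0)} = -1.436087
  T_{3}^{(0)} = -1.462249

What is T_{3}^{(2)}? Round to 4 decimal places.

Richardson extrapolation on the trapezoidal column (denominator 4−1=3):
T_{2}^{(1)} = (4·(-1.436087) − (-1.348272)) / 3 = -1.465359
T_{3}^{(1)} = (4·(-1.462249) − (-1.436087)) / 3 = -1.470970
T_{3}^{(2)} = (16·(-1.470970) − (-1.465359)) / 15 = -1.471344

-1.4713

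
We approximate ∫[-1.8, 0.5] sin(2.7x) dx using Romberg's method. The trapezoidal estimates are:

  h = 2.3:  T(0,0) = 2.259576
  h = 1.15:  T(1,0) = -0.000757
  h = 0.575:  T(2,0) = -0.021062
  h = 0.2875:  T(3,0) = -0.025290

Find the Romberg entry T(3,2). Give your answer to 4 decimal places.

-0.0266

T(2,1) = (4·(-0.021062) − (-0.000757)) / 3 = -0.027830
T(3,1) = (4·(-0.025290) − (-0.021062)) / 3 = -0.026699
T(3,2) = -0.026699 + (-0.026699 − (-0.027830))/15 = -0.026624
(Column j=1 coincides with Simpson's rule on the same nodes.)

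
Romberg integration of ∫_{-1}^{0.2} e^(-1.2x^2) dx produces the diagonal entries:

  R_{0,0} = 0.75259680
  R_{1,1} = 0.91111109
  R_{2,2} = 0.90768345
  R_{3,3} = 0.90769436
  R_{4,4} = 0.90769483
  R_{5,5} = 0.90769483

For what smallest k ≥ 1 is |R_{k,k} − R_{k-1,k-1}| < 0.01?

|R_{1,1} − R_{0,0}| = 0.15851429 ≥ 0.01
|R_{2,2} − R_{1,1}| = 0.00342764 < 0.01

k = 2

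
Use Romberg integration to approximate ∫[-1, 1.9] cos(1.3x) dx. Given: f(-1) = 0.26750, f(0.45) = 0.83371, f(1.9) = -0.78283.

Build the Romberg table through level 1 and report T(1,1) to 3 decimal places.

T(0,0) (trapezoid, 1 panel, h=2.9000): -0.74723
T(1,0) (trapezoid, 2 panels, h=1.4500): 0.83527
T(1,1) = 0.83527 + (0.83527 − (-0.74723))/3 = 1.36277

1.363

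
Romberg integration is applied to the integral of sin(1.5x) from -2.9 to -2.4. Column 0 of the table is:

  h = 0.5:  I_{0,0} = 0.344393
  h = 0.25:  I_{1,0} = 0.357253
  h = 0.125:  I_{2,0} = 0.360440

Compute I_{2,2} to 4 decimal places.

0.3615

Richardson extrapolation on the trapezoidal column (denominator 4−1=3):
I_{1,1} = 0.357253 + (0.357253 − 0.344393)/3 = 0.361540
I_{2,1} = (4·0.360440 − 0.357253) / 3 = 0.361502
I_{2,2} = 0.361502 + (0.361502 − 0.361540)/15 = 0.361499
(Column j=1 coincides with Simpson's rule on the same nodes.)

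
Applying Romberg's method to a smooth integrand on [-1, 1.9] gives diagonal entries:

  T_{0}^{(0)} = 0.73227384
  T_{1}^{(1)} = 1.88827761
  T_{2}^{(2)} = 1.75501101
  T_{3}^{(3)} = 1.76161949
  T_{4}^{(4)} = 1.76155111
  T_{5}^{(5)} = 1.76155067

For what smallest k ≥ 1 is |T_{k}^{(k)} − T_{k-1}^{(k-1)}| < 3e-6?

|T_{1}^{(1)} − T_{0}^{(0)}| = 1.15600377 ≥ 3e-6
|T_{2}^{(2)} − T_{1}^{(1)}| = 0.13326660 ≥ 3e-6
|T_{3}^{(3)} − T_{2}^{(2)}| = 0.00660848 ≥ 3e-6
|T_{4}^{(4)} − T_{3}^{(3)}| = 0.00006838 ≥ 3e-6
|T_{5}^{(5)} − T_{4}^{(4)}| = 0.00000044 < 3e-6

k = 5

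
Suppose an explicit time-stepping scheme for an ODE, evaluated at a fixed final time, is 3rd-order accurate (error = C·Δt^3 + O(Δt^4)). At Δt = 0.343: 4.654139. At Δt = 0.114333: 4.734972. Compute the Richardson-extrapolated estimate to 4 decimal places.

4.7381

The leading error scales as Δt^3; refining by a factor of 3 reduces it by 3^3 = 27.
Extrapolated value = (27·A(Δt/3) − A(Δt)) / (27 − 1)
= (27·4.734972 − 4.654139) / 26
= 123.190105 / 26 = 4.738081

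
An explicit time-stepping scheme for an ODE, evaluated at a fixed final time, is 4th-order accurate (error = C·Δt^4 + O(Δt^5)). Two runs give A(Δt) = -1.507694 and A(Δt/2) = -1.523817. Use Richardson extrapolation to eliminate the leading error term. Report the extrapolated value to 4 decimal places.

-1.5249

Extrapolated value = (16·A(Δt/2) − A(Δt)) / (16 − 1)
= (16·(-1.523817) − (-1.507694)) / 15
= -22.873378 / 15 = -1.524892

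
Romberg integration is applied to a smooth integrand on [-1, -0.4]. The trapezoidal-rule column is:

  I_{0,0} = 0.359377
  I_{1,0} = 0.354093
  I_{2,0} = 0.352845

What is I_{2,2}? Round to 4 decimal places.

0.3524

I_{1,1} = (4·0.354093 − 0.359377) / 3 = 0.352332
I_{2,1} = 0.352845 + (0.352845 − 0.354093)/3 = 0.352429
I_{2,2} = 0.352429 + (0.352429 − 0.352332)/15 = 0.352435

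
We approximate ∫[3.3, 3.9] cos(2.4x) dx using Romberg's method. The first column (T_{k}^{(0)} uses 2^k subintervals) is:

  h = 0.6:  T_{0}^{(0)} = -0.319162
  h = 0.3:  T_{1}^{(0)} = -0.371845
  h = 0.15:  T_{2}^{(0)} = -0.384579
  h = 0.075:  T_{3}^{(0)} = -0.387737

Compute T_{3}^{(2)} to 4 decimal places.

-0.3888

T_{2}^{(1)} = -0.384579 + (-0.384579 − (-0.371845))/3 = -0.388824
T_{3}^{(1)} = (4·(-0.387737) − (-0.384579)) / 3 = -0.388790
T_{3}^{(2)} = (16·(-0.388790) − (-0.388824)) / 15 = -0.388788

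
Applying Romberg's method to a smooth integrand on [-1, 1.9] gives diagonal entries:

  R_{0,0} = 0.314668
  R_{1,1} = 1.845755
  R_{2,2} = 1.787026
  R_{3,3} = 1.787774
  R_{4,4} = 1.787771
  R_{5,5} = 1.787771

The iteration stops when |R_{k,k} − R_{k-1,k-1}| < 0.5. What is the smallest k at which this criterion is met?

|R_{1,1} − R_{0,0}| = 1.531087 ≥ 0.5
|R_{2,2} − R_{1,1}| = 0.058729 < 0.5

k = 2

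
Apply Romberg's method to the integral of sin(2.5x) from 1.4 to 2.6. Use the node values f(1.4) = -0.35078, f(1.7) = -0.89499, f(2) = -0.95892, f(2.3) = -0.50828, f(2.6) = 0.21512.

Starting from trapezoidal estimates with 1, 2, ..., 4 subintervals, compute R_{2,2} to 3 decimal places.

-0.765

R_{0,0} (trapezoid, 1 panel, h=1.2000): -0.08140
R_{1,0} (trapezoid, 2 panels, h=0.6000): -0.61605
R_{2,0} (trapezoid, 4 panels, h=0.3000): -0.72901
R_{1,1} = -0.61605 + (-0.61605 − (-0.08140))/3 = -0.79427
R_{2,1} = -0.72901 + (-0.72901 − (-0.61605))/3 = -0.76666
R_{2,2} = -0.76666 + (-0.76666 − (-0.79427))/15 = -0.76482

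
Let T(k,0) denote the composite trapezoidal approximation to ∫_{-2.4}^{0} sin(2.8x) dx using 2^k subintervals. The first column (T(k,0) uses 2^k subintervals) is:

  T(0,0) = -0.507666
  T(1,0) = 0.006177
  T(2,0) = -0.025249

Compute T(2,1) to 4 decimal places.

-0.0357

T(2,1) = -0.025249 + (-0.025249 − 0.006177)/3 = -0.035724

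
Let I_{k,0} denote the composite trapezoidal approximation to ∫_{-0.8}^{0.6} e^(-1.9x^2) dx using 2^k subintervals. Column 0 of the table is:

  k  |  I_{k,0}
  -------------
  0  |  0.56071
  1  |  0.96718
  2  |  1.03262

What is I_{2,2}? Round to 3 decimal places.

1.051

Richardson extrapolation on the trapezoidal column (denominator 4−1=3):
I_{1,1} = (4·0.96718 − 0.56071) / 3 = 1.10267
I_{2,1} = 1.03262 + (1.03262 − 0.96718)/3 = 1.05443
I_{2,2} = 1.05443 + (1.05443 − 1.10267)/15 = 1.05121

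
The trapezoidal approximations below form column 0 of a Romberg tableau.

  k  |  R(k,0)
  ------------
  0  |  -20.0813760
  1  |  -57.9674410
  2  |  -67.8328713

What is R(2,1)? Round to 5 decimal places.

Richardson extrapolation on the trapezoidal column (denominator 4−1=3):
R(2,1) = (4·(-67.8328713) − (-57.9674410)) / 3 = -71.1213481

-71.12135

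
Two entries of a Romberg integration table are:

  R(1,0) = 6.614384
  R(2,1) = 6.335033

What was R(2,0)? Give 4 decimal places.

From R(2,1) = (4·R(2,0) − R(1,0))/3, solve for R(2,0):
4·R(2,0) = 3·6.335033 + 6.614384 = 25.619483
R(2,0) = 6.404871

6.4049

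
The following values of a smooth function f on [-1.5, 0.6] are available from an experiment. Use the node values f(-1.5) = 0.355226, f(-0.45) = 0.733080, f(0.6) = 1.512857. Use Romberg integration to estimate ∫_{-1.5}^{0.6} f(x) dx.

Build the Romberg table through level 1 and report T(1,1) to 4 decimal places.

1.6801

T(0,0) (trapezoid, 1 panel, h=2.1000): 1.961487
T(1,0) (trapezoid, 2 panels, h=1.0500): 1.750478
T(1,1) = 1.750478 + (1.750478 − 1.961487)/3 = 1.680142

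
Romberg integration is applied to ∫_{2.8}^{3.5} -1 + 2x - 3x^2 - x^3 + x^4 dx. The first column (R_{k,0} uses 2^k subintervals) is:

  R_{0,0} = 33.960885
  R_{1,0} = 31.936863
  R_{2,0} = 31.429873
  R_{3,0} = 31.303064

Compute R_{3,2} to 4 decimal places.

31.2608

Richardson extrapolation on the trapezoidal column (denominator 4−1=3):
R_{2,1} = (4·31.429873 − 31.936863) / 3 = 31.260876
R_{3,1} = (4·31.303064 − 31.429873) / 3 = 31.260794
R_{3,2} = 31.260794 + (31.260794 − 31.260876)/15 = 31.260789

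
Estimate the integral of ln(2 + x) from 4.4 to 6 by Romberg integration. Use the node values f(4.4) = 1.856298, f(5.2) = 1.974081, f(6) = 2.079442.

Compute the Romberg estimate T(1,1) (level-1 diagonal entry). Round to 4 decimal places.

T(0,0) (trapezoid, 1 panel, h=1.6000): 3.148592
T(1,0) (trapezoid, 2 panels, h=0.8000): 3.153561
T(1,1) = 3.153561 + (3.153561 − 3.148592)/3 = 3.155217

3.1552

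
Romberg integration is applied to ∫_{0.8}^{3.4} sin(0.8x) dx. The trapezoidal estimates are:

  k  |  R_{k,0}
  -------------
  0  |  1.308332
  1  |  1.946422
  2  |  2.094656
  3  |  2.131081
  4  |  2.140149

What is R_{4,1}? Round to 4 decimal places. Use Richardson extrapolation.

2.1432

Richardson extrapolation on the trapezoidal column (denominator 4−1=3):
R_{4,1} = (4·2.140149 − 2.131081) / 3 = 2.143172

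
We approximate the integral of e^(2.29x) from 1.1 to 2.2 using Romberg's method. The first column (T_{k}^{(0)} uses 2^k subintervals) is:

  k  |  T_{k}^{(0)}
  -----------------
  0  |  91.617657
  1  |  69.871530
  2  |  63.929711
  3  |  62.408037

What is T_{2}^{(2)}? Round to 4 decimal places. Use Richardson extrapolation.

Richardson extrapolation on the trapezoidal column (denominator 4−1=3):
T_{1}^{(1)} = 69.871530 + (69.871530 − 91.617657)/3 = 62.622821
T_{2}^{(1)} = 63.929711 + (63.929711 − 69.871530)/3 = 61.949105
T_{2}^{(2)} = (16·61.949105 − 62.622821) / 15 = 61.904191
(Column j=1 coincides with Simpson's rule on the same nodes.)

61.9042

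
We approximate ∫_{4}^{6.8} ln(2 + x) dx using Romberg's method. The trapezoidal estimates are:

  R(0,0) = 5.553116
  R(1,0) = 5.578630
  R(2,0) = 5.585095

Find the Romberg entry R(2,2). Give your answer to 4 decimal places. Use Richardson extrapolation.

R(1,1) = 5.578630 + (5.578630 − 5.553116)/3 = 5.587135
R(2,1) = 5.585095 + (5.585095 − 5.578630)/3 = 5.587250
R(2,2) = 5.587250 + (5.587250 − 5.587135)/15 = 5.587258
(Column j=1 coincides with Simpson's rule on the same nodes.)

5.5873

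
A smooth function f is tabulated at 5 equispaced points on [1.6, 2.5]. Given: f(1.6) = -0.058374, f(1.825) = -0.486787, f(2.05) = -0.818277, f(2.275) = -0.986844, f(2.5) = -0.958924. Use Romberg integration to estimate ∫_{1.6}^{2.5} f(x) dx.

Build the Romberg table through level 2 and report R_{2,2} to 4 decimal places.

R_{0,0} (trapezoid, 1 panel, h=0.9000): -0.457784
R_{1,0} (trapezoid, 2 panels, h=0.4500): -0.597117
R_{2,0} (trapezoid, 4 panels, h=0.2250): -0.630125
R_{1,1} = -0.597117 + (-0.597117 − (-0.457784))/3 = -0.643561
R_{2,1} = -0.630125 + (-0.630125 − (-0.597117))/3 = -0.641128
R_{2,2} = -0.641128 + (-0.641128 − (-0.643561))/15 = -0.640966

-0.6410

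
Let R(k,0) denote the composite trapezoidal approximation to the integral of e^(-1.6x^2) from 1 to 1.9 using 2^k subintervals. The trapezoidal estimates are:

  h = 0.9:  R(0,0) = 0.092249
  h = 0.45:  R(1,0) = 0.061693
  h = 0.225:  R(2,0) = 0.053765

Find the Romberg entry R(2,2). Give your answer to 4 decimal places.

0.0511

R(1,1) = (4·0.061693 − 0.092249) / 3 = 0.051508
R(2,1) = 0.053765 + (0.053765 − 0.061693)/3 = 0.051122
R(2,2) = 0.051122 + (0.051122 − 0.051508)/15 = 0.051096
(Column j=1 coincides with Simpson's rule on the same nodes.)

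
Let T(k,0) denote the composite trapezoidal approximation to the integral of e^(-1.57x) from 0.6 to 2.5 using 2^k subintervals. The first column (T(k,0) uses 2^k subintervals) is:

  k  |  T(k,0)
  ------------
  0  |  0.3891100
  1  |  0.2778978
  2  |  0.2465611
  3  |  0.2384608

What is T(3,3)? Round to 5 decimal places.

T(1,1) = 0.2778978 + (0.2778978 − 0.3891100)/3 = 0.2408271
T(2,1) = 0.2465611 + (0.2465611 − 0.2778978)/3 = 0.2361155
T(3,1) = (4·0.2384608 − 0.2465611) / 3 = 0.2357607
T(2,2) = 0.2361155 + (0.2361155 − 0.2408271)/15 = 0.2358014
T(3,2) = (16·0.2357607 − 0.2361155) / 15 = 0.2357370
T(3,3) = (64·0.2357370 − 0.2358014) / 63 = 0.2357360

0.23574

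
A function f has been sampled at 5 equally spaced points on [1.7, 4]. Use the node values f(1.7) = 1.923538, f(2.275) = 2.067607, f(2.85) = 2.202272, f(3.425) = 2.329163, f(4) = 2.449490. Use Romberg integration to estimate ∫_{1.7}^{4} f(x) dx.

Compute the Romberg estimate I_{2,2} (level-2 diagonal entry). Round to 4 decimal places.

5.0532

I_{0,0} (trapezoid, 1 panel, h=2.3000): 5.028982
I_{1,0} (trapezoid, 2 panels, h=1.1500): 5.047104
I_{2,0} (trapezoid, 4 panels, h=0.5750): 5.051695
I_{1,1} = 5.047104 + (5.047104 − 5.028982)/3 = 5.053145
I_{2,1} = 5.051695 + (5.051695 − 5.047104)/3 = 5.053225
I_{2,2} = 5.053225 + (5.053225 − 5.053145)/15 = 5.053230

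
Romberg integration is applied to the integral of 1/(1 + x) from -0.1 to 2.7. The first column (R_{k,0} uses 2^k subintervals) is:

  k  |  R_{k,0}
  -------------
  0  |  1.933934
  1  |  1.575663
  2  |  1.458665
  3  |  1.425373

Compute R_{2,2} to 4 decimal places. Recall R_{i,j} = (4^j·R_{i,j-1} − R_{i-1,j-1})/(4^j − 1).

R_{1,1} = 1.575663 + (1.575663 − 1.933934)/3 = 1.456239
R_{2,1} = 1.458665 + (1.458665 − 1.575663)/3 = 1.419666
R_{2,2} = (16·1.419666 − 1.456239) / 15 = 1.417228

1.4172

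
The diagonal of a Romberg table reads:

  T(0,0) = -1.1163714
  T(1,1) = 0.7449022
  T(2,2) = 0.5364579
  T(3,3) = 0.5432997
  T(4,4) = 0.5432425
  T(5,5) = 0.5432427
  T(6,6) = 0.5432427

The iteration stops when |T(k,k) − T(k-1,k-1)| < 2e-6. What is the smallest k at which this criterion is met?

|T(1,1) − T(0,0)| = 1.8612736 ≥ 2e-6
|T(2,2) − T(1,1)| = 0.2084443 ≥ 2e-6
|T(3,3) − T(2,2)| = 0.0068418 ≥ 2e-6
|T(4,4) − T(3,3)| = 0.0000572 ≥ 2e-6
|T(5,5) − T(4,4)| = 0.0000002 < 2e-6

k = 5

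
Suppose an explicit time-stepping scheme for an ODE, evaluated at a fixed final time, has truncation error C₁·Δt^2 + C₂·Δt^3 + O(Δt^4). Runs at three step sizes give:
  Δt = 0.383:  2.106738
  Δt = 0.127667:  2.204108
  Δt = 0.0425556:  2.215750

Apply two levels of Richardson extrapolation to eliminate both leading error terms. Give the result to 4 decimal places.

2.2172

First eliminate the Δt^2 term (factor 3^2 = 9):
  B₁ = (9·2.204108 − 2.106738)/8 = 2.216279
  B₂ = (9·2.215750 − 2.204108)/8 = 2.217205
Then eliminate the Δt^3 term (factor 3^3 = 27):
  (27·2.217205 − 2.216279)/26 = 2.217241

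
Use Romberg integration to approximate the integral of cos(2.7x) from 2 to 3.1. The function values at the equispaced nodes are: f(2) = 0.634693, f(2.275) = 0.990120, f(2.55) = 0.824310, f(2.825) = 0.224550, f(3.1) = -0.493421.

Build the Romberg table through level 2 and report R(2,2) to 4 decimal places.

R(0,0) (trapezoid, 1 panel, h=1.1000): 0.077700
R(1,0) (trapezoid, 2 panels, h=0.5500): 0.492220
R(2,0) (trapezoid, 4 panels, h=0.2750): 0.580144
R(1,1) = 0.492220 + (0.492220 − 0.077700)/3 = 0.630393
R(2,1) = 0.580144 + (0.580144 − 0.492220)/3 = 0.609452
R(2,2) = 0.609452 + (0.609452 − 0.630393)/15 = 0.608056

0.6081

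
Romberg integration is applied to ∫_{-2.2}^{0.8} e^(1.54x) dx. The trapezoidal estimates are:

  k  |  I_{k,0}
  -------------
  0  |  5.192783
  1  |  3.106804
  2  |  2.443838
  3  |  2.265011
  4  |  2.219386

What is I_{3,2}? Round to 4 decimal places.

2.2042

I_{2,1} = (4·2.443838 − 3.106804) / 3 = 2.222849
I_{3,1} = 2.265011 + (2.265011 − 2.443838)/3 = 2.205402
I_{3,2} = (16·2.205402 − 2.222849) / 15 = 2.204239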